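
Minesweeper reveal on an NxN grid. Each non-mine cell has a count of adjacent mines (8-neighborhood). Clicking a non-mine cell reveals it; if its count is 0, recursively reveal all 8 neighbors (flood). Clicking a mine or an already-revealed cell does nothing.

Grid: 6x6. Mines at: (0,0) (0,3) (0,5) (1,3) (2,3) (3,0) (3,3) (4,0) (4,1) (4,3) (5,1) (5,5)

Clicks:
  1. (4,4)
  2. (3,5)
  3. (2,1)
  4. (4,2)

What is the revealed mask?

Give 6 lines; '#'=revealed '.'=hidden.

Answer: ......
....##
.#..##
....##
..#.##
......

Derivation:
Click 1 (4,4) count=3: revealed 1 new [(4,4)] -> total=1
Click 2 (3,5) count=0: revealed 7 new [(1,4) (1,5) (2,4) (2,5) (3,4) (3,5) (4,5)] -> total=8
Click 3 (2,1) count=1: revealed 1 new [(2,1)] -> total=9
Click 4 (4,2) count=4: revealed 1 new [(4,2)] -> total=10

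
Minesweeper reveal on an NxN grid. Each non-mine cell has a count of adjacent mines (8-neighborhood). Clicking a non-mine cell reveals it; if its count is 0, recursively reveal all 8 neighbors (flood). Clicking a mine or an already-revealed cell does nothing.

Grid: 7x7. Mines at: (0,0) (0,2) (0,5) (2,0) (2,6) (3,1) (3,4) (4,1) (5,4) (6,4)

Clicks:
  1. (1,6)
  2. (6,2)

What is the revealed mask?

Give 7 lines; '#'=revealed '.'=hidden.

Answer: .......
......#
.......
.......
.......
####...
####...

Derivation:
Click 1 (1,6) count=2: revealed 1 new [(1,6)] -> total=1
Click 2 (6,2) count=0: revealed 8 new [(5,0) (5,1) (5,2) (5,3) (6,0) (6,1) (6,2) (6,3)] -> total=9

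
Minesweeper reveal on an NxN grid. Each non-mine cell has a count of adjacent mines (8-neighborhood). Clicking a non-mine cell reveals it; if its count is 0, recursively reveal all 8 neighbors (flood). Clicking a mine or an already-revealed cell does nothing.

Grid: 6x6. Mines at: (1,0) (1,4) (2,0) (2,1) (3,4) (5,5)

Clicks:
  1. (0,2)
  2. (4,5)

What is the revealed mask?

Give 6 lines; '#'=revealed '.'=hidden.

Click 1 (0,2) count=0: revealed 6 new [(0,1) (0,2) (0,3) (1,1) (1,2) (1,3)] -> total=6
Click 2 (4,5) count=2: revealed 1 new [(4,5)] -> total=7

Answer: .###..
.###..
......
......
.....#
......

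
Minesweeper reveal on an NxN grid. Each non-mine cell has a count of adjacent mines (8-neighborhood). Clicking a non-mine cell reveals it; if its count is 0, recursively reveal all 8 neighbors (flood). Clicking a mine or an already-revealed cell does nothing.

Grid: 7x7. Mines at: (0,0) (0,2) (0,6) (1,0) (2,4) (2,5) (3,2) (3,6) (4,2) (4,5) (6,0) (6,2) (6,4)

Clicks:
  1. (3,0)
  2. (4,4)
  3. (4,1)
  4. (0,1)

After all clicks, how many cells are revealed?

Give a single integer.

Click 1 (3,0) count=0: revealed 8 new [(2,0) (2,1) (3,0) (3,1) (4,0) (4,1) (5,0) (5,1)] -> total=8
Click 2 (4,4) count=1: revealed 1 new [(4,4)] -> total=9
Click 3 (4,1) count=2: revealed 0 new [(none)] -> total=9
Click 4 (0,1) count=3: revealed 1 new [(0,1)] -> total=10

Answer: 10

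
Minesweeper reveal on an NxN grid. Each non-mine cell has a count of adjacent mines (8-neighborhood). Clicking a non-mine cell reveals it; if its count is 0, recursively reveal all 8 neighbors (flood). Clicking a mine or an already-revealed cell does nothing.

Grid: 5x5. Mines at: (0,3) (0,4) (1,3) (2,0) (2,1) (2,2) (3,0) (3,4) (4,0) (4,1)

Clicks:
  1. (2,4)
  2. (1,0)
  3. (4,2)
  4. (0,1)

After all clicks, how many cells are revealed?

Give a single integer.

Answer: 8

Derivation:
Click 1 (2,4) count=2: revealed 1 new [(2,4)] -> total=1
Click 2 (1,0) count=2: revealed 1 new [(1,0)] -> total=2
Click 3 (4,2) count=1: revealed 1 new [(4,2)] -> total=3
Click 4 (0,1) count=0: revealed 5 new [(0,0) (0,1) (0,2) (1,1) (1,2)] -> total=8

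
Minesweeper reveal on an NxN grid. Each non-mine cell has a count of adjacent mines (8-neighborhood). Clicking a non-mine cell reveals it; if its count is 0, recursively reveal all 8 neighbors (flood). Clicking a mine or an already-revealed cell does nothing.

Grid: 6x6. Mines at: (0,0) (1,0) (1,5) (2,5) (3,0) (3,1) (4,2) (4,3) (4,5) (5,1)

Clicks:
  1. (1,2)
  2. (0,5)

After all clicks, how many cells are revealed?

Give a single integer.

Click 1 (1,2) count=0: revealed 15 new [(0,1) (0,2) (0,3) (0,4) (1,1) (1,2) (1,3) (1,4) (2,1) (2,2) (2,3) (2,4) (3,2) (3,3) (3,4)] -> total=15
Click 2 (0,5) count=1: revealed 1 new [(0,5)] -> total=16

Answer: 16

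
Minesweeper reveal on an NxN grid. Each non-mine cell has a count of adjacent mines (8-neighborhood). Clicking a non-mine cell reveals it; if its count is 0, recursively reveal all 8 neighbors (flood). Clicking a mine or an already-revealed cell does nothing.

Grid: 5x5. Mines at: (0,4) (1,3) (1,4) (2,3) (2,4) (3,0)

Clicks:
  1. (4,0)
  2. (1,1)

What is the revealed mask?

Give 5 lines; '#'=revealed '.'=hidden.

Click 1 (4,0) count=1: revealed 1 new [(4,0)] -> total=1
Click 2 (1,1) count=0: revealed 9 new [(0,0) (0,1) (0,2) (1,0) (1,1) (1,2) (2,0) (2,1) (2,2)] -> total=10

Answer: ###..
###..
###..
.....
#....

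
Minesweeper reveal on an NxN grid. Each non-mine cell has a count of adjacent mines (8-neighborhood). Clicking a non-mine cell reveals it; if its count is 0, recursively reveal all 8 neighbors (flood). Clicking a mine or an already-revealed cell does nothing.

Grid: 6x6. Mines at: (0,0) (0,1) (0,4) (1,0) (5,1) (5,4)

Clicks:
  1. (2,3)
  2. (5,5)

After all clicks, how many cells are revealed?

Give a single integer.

Answer: 24

Derivation:
Click 1 (2,3) count=0: revealed 23 new [(1,1) (1,2) (1,3) (1,4) (1,5) (2,0) (2,1) (2,2) (2,3) (2,4) (2,5) (3,0) (3,1) (3,2) (3,3) (3,4) (3,5) (4,0) (4,1) (4,2) (4,3) (4,4) (4,5)] -> total=23
Click 2 (5,5) count=1: revealed 1 new [(5,5)] -> total=24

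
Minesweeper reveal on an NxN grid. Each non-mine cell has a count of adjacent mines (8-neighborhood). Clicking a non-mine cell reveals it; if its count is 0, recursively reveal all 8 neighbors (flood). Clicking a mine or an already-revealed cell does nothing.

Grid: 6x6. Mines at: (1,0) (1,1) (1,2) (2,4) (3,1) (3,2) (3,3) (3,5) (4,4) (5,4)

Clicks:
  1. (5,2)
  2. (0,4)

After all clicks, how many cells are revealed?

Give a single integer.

Answer: 14

Derivation:
Click 1 (5,2) count=0: revealed 8 new [(4,0) (4,1) (4,2) (4,3) (5,0) (5,1) (5,2) (5,3)] -> total=8
Click 2 (0,4) count=0: revealed 6 new [(0,3) (0,4) (0,5) (1,3) (1,4) (1,5)] -> total=14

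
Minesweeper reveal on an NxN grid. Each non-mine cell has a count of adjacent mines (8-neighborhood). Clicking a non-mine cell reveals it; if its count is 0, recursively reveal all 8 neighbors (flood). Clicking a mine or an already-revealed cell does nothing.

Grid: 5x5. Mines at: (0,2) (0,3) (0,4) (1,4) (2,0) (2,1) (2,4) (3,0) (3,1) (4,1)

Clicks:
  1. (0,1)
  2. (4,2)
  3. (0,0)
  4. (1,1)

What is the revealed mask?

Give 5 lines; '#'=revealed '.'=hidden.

Answer: ##...
##...
.....
.....
..#..

Derivation:
Click 1 (0,1) count=1: revealed 1 new [(0,1)] -> total=1
Click 2 (4,2) count=2: revealed 1 new [(4,2)] -> total=2
Click 3 (0,0) count=0: revealed 3 new [(0,0) (1,0) (1,1)] -> total=5
Click 4 (1,1) count=3: revealed 0 new [(none)] -> total=5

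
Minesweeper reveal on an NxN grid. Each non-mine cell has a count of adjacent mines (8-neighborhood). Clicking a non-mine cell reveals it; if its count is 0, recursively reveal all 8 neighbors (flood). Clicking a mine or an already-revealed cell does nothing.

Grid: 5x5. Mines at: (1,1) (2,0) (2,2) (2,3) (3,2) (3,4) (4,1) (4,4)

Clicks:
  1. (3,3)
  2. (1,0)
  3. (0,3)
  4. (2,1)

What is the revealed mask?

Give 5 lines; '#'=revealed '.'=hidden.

Click 1 (3,3) count=5: revealed 1 new [(3,3)] -> total=1
Click 2 (1,0) count=2: revealed 1 new [(1,0)] -> total=2
Click 3 (0,3) count=0: revealed 6 new [(0,2) (0,3) (0,4) (1,2) (1,3) (1,4)] -> total=8
Click 4 (2,1) count=4: revealed 1 new [(2,1)] -> total=9

Answer: ..###
#.###
.#...
...#.
.....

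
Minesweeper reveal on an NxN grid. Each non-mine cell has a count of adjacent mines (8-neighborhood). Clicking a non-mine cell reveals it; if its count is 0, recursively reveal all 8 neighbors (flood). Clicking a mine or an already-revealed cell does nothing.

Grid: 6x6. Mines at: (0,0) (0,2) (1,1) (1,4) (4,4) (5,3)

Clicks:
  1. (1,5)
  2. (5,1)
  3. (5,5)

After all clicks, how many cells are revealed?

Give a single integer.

Click 1 (1,5) count=1: revealed 1 new [(1,5)] -> total=1
Click 2 (5,1) count=0: revealed 15 new [(2,0) (2,1) (2,2) (2,3) (3,0) (3,1) (3,2) (3,3) (4,0) (4,1) (4,2) (4,3) (5,0) (5,1) (5,2)] -> total=16
Click 3 (5,5) count=1: revealed 1 new [(5,5)] -> total=17

Answer: 17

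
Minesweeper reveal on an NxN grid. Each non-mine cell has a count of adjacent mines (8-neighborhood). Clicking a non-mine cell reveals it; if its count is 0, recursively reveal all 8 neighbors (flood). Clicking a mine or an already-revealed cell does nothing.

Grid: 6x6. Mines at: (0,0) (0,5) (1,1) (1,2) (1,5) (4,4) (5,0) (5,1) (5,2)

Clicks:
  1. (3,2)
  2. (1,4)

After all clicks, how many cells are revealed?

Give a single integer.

Click 1 (3,2) count=0: revealed 12 new [(2,0) (2,1) (2,2) (2,3) (3,0) (3,1) (3,2) (3,3) (4,0) (4,1) (4,2) (4,3)] -> total=12
Click 2 (1,4) count=2: revealed 1 new [(1,4)] -> total=13

Answer: 13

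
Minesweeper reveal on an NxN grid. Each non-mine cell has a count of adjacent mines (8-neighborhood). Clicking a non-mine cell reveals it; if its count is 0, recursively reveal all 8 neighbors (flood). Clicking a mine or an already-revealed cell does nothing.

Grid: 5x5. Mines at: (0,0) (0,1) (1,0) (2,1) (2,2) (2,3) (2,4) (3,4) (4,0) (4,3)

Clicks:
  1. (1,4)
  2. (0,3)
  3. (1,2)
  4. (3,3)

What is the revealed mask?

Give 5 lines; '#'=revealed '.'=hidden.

Answer: ..###
..###
.....
...#.
.....

Derivation:
Click 1 (1,4) count=2: revealed 1 new [(1,4)] -> total=1
Click 2 (0,3) count=0: revealed 5 new [(0,2) (0,3) (0,4) (1,2) (1,3)] -> total=6
Click 3 (1,2) count=4: revealed 0 new [(none)] -> total=6
Click 4 (3,3) count=5: revealed 1 new [(3,3)] -> total=7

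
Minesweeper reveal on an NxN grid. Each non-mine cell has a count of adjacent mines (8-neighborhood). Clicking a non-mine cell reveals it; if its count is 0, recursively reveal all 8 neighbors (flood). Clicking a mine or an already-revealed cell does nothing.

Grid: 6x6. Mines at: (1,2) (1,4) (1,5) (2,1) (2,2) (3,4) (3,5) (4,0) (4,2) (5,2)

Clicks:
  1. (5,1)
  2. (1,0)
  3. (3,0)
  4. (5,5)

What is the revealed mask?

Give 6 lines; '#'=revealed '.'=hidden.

Answer: ......
#.....
......
#.....
...###
.#.###

Derivation:
Click 1 (5,1) count=3: revealed 1 new [(5,1)] -> total=1
Click 2 (1,0) count=1: revealed 1 new [(1,0)] -> total=2
Click 3 (3,0) count=2: revealed 1 new [(3,0)] -> total=3
Click 4 (5,5) count=0: revealed 6 new [(4,3) (4,4) (4,5) (5,3) (5,4) (5,5)] -> total=9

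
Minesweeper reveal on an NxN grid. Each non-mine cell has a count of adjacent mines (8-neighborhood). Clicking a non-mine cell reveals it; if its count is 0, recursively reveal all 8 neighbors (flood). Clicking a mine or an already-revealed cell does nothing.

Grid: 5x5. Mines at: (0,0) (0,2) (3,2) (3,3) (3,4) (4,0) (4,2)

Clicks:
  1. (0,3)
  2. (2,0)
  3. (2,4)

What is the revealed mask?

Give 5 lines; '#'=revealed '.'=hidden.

Click 1 (0,3) count=1: revealed 1 new [(0,3)] -> total=1
Click 2 (2,0) count=0: revealed 6 new [(1,0) (1,1) (2,0) (2,1) (3,0) (3,1)] -> total=7
Click 3 (2,4) count=2: revealed 1 new [(2,4)] -> total=8

Answer: ...#.
##...
##..#
##...
.....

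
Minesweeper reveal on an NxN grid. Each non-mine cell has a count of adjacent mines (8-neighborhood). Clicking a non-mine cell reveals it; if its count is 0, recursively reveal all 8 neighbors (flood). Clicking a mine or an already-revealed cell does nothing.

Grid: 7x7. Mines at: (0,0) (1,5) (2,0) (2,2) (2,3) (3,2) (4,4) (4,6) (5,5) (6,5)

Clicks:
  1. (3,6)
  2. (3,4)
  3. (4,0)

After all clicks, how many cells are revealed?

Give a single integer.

Answer: 18

Derivation:
Click 1 (3,6) count=1: revealed 1 new [(3,6)] -> total=1
Click 2 (3,4) count=2: revealed 1 new [(3,4)] -> total=2
Click 3 (4,0) count=0: revealed 16 new [(3,0) (3,1) (4,0) (4,1) (4,2) (4,3) (5,0) (5,1) (5,2) (5,3) (5,4) (6,0) (6,1) (6,2) (6,3) (6,4)] -> total=18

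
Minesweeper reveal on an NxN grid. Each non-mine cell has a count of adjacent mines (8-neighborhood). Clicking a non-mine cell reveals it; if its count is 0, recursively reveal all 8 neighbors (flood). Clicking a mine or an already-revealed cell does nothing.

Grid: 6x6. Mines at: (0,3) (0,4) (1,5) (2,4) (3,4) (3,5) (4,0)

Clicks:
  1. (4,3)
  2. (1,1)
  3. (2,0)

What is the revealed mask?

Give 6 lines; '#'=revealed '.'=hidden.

Click 1 (4,3) count=1: revealed 1 new [(4,3)] -> total=1
Click 2 (1,1) count=0: revealed 24 new [(0,0) (0,1) (0,2) (1,0) (1,1) (1,2) (1,3) (2,0) (2,1) (2,2) (2,3) (3,0) (3,1) (3,2) (3,3) (4,1) (4,2) (4,4) (4,5) (5,1) (5,2) (5,3) (5,4) (5,5)] -> total=25
Click 3 (2,0) count=0: revealed 0 new [(none)] -> total=25

Answer: ###...
####..
####..
####..
.#####
.#####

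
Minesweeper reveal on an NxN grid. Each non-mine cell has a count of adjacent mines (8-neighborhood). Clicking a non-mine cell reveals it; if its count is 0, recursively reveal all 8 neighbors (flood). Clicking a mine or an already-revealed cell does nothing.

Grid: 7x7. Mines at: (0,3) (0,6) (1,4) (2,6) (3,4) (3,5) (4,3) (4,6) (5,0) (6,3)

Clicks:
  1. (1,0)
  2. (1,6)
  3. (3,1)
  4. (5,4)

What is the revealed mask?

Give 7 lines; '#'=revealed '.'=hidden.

Click 1 (1,0) count=0: revealed 18 new [(0,0) (0,1) (0,2) (1,0) (1,1) (1,2) (1,3) (2,0) (2,1) (2,2) (2,3) (3,0) (3,1) (3,2) (3,3) (4,0) (4,1) (4,2)] -> total=18
Click 2 (1,6) count=2: revealed 1 new [(1,6)] -> total=19
Click 3 (3,1) count=0: revealed 0 new [(none)] -> total=19
Click 4 (5,4) count=2: revealed 1 new [(5,4)] -> total=20

Answer: ###....
####..#
####...
####...
###....
....#..
.......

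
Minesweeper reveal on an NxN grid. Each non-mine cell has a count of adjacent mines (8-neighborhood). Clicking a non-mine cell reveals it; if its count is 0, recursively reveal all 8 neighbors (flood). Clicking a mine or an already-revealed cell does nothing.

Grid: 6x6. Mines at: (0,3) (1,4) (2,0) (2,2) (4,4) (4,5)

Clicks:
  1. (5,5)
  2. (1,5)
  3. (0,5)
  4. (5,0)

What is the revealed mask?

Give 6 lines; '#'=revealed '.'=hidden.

Click 1 (5,5) count=2: revealed 1 new [(5,5)] -> total=1
Click 2 (1,5) count=1: revealed 1 new [(1,5)] -> total=2
Click 3 (0,5) count=1: revealed 1 new [(0,5)] -> total=3
Click 4 (5,0) count=0: revealed 12 new [(3,0) (3,1) (3,2) (3,3) (4,0) (4,1) (4,2) (4,3) (5,0) (5,1) (5,2) (5,3)] -> total=15

Answer: .....#
.....#
......
####..
####..
####.#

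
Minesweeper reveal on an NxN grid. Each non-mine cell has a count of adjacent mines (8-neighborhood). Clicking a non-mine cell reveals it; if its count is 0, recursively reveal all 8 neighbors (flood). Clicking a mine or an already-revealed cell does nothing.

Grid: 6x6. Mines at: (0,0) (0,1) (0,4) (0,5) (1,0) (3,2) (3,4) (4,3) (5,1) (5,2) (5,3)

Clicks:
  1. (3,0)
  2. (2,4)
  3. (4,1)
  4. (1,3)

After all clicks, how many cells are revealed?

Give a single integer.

Click 1 (3,0) count=0: revealed 6 new [(2,0) (2,1) (3,0) (3,1) (4,0) (4,1)] -> total=6
Click 2 (2,4) count=1: revealed 1 new [(2,4)] -> total=7
Click 3 (4,1) count=3: revealed 0 new [(none)] -> total=7
Click 4 (1,3) count=1: revealed 1 new [(1,3)] -> total=8

Answer: 8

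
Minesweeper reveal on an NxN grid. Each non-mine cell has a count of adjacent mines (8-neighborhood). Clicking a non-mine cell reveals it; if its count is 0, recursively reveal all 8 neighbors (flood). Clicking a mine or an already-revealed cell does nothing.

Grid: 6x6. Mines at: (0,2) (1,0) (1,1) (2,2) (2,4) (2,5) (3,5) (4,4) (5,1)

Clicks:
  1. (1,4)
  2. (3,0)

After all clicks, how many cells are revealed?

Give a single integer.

Click 1 (1,4) count=2: revealed 1 new [(1,4)] -> total=1
Click 2 (3,0) count=0: revealed 6 new [(2,0) (2,1) (3,0) (3,1) (4,0) (4,1)] -> total=7

Answer: 7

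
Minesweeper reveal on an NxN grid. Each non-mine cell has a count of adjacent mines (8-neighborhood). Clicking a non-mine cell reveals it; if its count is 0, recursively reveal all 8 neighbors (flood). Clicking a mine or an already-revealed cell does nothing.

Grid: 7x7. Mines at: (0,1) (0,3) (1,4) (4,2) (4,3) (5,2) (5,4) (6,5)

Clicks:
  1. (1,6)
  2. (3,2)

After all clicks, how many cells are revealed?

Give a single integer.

Answer: 16

Derivation:
Click 1 (1,6) count=0: revealed 15 new [(0,5) (0,6) (1,5) (1,6) (2,4) (2,5) (2,6) (3,4) (3,5) (3,6) (4,4) (4,5) (4,6) (5,5) (5,6)] -> total=15
Click 2 (3,2) count=2: revealed 1 new [(3,2)] -> total=16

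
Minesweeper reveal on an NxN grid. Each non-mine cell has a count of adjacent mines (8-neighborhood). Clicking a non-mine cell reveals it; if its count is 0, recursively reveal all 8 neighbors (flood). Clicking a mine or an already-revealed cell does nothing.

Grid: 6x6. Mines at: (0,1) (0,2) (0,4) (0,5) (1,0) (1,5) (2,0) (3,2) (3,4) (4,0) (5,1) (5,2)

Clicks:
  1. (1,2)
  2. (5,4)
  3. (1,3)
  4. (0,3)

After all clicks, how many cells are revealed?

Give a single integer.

Click 1 (1,2) count=2: revealed 1 new [(1,2)] -> total=1
Click 2 (5,4) count=0: revealed 6 new [(4,3) (4,4) (4,5) (5,3) (5,4) (5,5)] -> total=7
Click 3 (1,3) count=2: revealed 1 new [(1,3)] -> total=8
Click 4 (0,3) count=2: revealed 1 new [(0,3)] -> total=9

Answer: 9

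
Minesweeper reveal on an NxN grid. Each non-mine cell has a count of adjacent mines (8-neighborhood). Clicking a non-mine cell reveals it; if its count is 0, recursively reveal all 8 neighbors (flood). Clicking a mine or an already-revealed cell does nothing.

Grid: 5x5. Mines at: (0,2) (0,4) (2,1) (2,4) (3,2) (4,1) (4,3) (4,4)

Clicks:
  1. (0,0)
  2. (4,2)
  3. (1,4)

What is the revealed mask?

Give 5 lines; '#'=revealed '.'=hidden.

Click 1 (0,0) count=0: revealed 4 new [(0,0) (0,1) (1,0) (1,1)] -> total=4
Click 2 (4,2) count=3: revealed 1 new [(4,2)] -> total=5
Click 3 (1,4) count=2: revealed 1 new [(1,4)] -> total=6

Answer: ##...
##..#
.....
.....
..#..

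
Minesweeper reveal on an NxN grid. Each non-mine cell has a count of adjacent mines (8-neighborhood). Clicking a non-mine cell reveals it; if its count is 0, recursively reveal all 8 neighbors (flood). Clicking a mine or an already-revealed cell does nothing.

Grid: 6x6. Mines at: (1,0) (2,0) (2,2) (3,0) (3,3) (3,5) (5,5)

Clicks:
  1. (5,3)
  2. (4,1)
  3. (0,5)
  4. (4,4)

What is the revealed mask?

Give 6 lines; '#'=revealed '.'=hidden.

Click 1 (5,3) count=0: revealed 10 new [(4,0) (4,1) (4,2) (4,3) (4,4) (5,0) (5,1) (5,2) (5,3) (5,4)] -> total=10
Click 2 (4,1) count=1: revealed 0 new [(none)] -> total=10
Click 3 (0,5) count=0: revealed 13 new [(0,1) (0,2) (0,3) (0,4) (0,5) (1,1) (1,2) (1,3) (1,4) (1,5) (2,3) (2,4) (2,5)] -> total=23
Click 4 (4,4) count=3: revealed 0 new [(none)] -> total=23

Answer: .#####
.#####
...###
......
#####.
#####.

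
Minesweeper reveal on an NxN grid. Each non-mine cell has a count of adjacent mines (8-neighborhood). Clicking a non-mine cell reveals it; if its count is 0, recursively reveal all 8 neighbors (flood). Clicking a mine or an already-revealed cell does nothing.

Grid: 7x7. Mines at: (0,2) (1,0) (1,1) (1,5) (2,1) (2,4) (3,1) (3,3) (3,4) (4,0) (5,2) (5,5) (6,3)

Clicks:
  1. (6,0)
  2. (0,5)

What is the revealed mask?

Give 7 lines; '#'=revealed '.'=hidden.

Click 1 (6,0) count=0: revealed 4 new [(5,0) (5,1) (6,0) (6,1)] -> total=4
Click 2 (0,5) count=1: revealed 1 new [(0,5)] -> total=5

Answer: .....#.
.......
.......
.......
.......
##.....
##.....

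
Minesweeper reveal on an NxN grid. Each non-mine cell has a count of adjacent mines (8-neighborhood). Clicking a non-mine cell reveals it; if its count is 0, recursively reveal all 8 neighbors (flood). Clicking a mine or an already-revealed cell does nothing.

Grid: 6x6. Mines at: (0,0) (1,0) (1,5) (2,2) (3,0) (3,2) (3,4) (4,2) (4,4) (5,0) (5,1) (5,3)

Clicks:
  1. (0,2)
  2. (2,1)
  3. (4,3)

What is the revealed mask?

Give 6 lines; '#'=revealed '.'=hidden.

Answer: .####.
.####.
.#....
......
...#..
......

Derivation:
Click 1 (0,2) count=0: revealed 8 new [(0,1) (0,2) (0,3) (0,4) (1,1) (1,2) (1,3) (1,4)] -> total=8
Click 2 (2,1) count=4: revealed 1 new [(2,1)] -> total=9
Click 3 (4,3) count=5: revealed 1 new [(4,3)] -> total=10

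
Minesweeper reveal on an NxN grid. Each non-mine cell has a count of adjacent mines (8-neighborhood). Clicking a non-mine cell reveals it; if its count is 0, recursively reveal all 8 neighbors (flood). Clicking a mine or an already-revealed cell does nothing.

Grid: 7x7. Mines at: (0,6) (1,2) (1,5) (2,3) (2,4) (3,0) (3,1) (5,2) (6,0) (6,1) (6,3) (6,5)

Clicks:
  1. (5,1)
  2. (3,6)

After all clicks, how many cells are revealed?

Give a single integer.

Click 1 (5,1) count=3: revealed 1 new [(5,1)] -> total=1
Click 2 (3,6) count=0: revealed 14 new [(2,5) (2,6) (3,3) (3,4) (3,5) (3,6) (4,3) (4,4) (4,5) (4,6) (5,3) (5,4) (5,5) (5,6)] -> total=15

Answer: 15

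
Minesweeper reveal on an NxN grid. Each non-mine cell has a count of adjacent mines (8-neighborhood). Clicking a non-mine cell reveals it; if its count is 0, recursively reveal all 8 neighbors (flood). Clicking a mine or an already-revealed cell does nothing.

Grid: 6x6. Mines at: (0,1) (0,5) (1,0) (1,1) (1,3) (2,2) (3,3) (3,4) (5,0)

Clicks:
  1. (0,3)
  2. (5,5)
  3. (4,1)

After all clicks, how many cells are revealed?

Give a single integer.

Click 1 (0,3) count=1: revealed 1 new [(0,3)] -> total=1
Click 2 (5,5) count=0: revealed 10 new [(4,1) (4,2) (4,3) (4,4) (4,5) (5,1) (5,2) (5,3) (5,4) (5,5)] -> total=11
Click 3 (4,1) count=1: revealed 0 new [(none)] -> total=11

Answer: 11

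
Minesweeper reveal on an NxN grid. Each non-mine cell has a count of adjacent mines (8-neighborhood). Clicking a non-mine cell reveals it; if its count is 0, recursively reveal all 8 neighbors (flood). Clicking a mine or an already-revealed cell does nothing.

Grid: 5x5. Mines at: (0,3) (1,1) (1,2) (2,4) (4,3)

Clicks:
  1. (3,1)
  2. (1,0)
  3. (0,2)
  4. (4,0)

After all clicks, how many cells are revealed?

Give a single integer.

Answer: 11

Derivation:
Click 1 (3,1) count=0: revealed 9 new [(2,0) (2,1) (2,2) (3,0) (3,1) (3,2) (4,0) (4,1) (4,2)] -> total=9
Click 2 (1,0) count=1: revealed 1 new [(1,0)] -> total=10
Click 3 (0,2) count=3: revealed 1 new [(0,2)] -> total=11
Click 4 (4,0) count=0: revealed 0 new [(none)] -> total=11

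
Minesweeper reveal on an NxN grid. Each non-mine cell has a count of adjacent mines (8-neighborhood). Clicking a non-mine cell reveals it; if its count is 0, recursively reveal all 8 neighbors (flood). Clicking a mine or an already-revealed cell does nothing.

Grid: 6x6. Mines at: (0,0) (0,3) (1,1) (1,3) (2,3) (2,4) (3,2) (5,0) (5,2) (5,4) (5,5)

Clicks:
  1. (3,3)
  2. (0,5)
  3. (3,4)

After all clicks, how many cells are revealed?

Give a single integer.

Answer: 6

Derivation:
Click 1 (3,3) count=3: revealed 1 new [(3,3)] -> total=1
Click 2 (0,5) count=0: revealed 4 new [(0,4) (0,5) (1,4) (1,5)] -> total=5
Click 3 (3,4) count=2: revealed 1 new [(3,4)] -> total=6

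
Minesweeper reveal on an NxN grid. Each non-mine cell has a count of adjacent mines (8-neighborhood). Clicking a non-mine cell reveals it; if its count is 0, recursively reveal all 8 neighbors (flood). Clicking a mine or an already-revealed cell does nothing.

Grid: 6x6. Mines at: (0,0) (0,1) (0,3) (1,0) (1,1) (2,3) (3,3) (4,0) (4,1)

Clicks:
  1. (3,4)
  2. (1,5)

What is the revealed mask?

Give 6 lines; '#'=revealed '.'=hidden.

Click 1 (3,4) count=2: revealed 1 new [(3,4)] -> total=1
Click 2 (1,5) count=0: revealed 15 new [(0,4) (0,5) (1,4) (1,5) (2,4) (2,5) (3,5) (4,2) (4,3) (4,4) (4,5) (5,2) (5,3) (5,4) (5,5)] -> total=16

Answer: ....##
....##
....##
....##
..####
..####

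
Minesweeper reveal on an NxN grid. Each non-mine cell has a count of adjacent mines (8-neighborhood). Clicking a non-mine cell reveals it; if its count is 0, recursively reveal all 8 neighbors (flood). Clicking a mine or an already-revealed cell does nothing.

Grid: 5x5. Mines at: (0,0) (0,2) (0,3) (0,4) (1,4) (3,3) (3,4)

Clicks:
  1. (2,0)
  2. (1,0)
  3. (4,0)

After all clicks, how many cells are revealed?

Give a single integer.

Click 1 (2,0) count=0: revealed 12 new [(1,0) (1,1) (1,2) (2,0) (2,1) (2,2) (3,0) (3,1) (3,2) (4,0) (4,1) (4,2)] -> total=12
Click 2 (1,0) count=1: revealed 0 new [(none)] -> total=12
Click 3 (4,0) count=0: revealed 0 new [(none)] -> total=12

Answer: 12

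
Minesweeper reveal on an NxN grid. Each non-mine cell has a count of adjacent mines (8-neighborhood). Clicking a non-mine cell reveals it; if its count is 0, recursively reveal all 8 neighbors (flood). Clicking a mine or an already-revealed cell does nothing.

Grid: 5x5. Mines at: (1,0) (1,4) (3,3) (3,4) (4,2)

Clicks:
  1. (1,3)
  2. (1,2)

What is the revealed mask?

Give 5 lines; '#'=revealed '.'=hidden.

Click 1 (1,3) count=1: revealed 1 new [(1,3)] -> total=1
Click 2 (1,2) count=0: revealed 8 new [(0,1) (0,2) (0,3) (1,1) (1,2) (2,1) (2,2) (2,3)] -> total=9

Answer: .###.
.###.
.###.
.....
.....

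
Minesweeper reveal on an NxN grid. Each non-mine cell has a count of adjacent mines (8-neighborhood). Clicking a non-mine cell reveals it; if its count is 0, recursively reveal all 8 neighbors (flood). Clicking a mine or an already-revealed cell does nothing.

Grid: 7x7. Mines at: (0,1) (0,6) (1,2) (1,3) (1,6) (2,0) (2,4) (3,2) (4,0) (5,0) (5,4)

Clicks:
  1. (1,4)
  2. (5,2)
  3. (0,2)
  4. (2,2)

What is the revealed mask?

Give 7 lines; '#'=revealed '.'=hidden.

Click 1 (1,4) count=2: revealed 1 new [(1,4)] -> total=1
Click 2 (5,2) count=0: revealed 9 new [(4,1) (4,2) (4,3) (5,1) (5,2) (5,3) (6,1) (6,2) (6,3)] -> total=10
Click 3 (0,2) count=3: revealed 1 new [(0,2)] -> total=11
Click 4 (2,2) count=3: revealed 1 new [(2,2)] -> total=12

Answer: ..#....
....#..
..#....
.......
.###...
.###...
.###...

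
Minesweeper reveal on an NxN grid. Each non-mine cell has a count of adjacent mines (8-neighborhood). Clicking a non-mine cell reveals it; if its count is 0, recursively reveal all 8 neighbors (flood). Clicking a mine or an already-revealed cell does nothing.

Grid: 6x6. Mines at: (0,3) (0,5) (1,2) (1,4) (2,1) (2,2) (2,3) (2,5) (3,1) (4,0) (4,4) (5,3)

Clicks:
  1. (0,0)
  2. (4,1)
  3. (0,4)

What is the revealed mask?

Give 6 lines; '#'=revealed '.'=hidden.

Click 1 (0,0) count=0: revealed 4 new [(0,0) (0,1) (1,0) (1,1)] -> total=4
Click 2 (4,1) count=2: revealed 1 new [(4,1)] -> total=5
Click 3 (0,4) count=3: revealed 1 new [(0,4)] -> total=6

Answer: ##..#.
##....
......
......
.#....
......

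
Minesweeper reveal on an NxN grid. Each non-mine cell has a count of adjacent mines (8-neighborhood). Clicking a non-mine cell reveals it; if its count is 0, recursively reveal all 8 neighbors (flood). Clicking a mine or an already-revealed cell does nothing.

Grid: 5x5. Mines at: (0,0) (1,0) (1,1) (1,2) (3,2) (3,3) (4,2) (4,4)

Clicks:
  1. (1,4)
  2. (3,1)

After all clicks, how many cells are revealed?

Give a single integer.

Click 1 (1,4) count=0: revealed 6 new [(0,3) (0,4) (1,3) (1,4) (2,3) (2,4)] -> total=6
Click 2 (3,1) count=2: revealed 1 new [(3,1)] -> total=7

Answer: 7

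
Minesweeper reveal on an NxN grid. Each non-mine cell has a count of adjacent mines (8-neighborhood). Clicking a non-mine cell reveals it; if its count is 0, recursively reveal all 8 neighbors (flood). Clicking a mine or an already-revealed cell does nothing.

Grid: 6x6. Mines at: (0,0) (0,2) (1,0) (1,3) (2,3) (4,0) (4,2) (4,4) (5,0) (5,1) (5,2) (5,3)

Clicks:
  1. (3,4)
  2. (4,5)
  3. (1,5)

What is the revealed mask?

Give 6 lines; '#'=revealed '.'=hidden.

Answer: ....##
....##
....##
....##
.....#
......

Derivation:
Click 1 (3,4) count=2: revealed 1 new [(3,4)] -> total=1
Click 2 (4,5) count=1: revealed 1 new [(4,5)] -> total=2
Click 3 (1,5) count=0: revealed 7 new [(0,4) (0,5) (1,4) (1,5) (2,4) (2,5) (3,5)] -> total=9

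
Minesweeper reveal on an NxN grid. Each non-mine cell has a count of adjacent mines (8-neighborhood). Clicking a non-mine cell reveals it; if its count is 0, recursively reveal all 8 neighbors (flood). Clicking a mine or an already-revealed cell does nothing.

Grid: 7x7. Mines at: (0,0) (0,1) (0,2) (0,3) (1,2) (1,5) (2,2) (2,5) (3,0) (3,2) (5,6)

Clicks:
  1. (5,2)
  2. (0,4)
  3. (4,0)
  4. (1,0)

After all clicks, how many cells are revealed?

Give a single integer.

Answer: 23

Derivation:
Click 1 (5,2) count=0: revealed 21 new [(3,3) (3,4) (3,5) (4,0) (4,1) (4,2) (4,3) (4,4) (4,5) (5,0) (5,1) (5,2) (5,3) (5,4) (5,5) (6,0) (6,1) (6,2) (6,3) (6,4) (6,5)] -> total=21
Click 2 (0,4) count=2: revealed 1 new [(0,4)] -> total=22
Click 3 (4,0) count=1: revealed 0 new [(none)] -> total=22
Click 4 (1,0) count=2: revealed 1 new [(1,0)] -> total=23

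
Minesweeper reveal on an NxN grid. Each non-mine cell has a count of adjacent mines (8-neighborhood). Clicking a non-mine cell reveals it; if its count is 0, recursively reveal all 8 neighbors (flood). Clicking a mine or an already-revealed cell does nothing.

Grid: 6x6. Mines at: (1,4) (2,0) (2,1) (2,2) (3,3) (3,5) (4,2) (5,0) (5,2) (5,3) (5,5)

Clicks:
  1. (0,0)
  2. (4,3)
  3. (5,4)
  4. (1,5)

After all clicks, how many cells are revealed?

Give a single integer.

Answer: 11

Derivation:
Click 1 (0,0) count=0: revealed 8 new [(0,0) (0,1) (0,2) (0,3) (1,0) (1,1) (1,2) (1,3)] -> total=8
Click 2 (4,3) count=4: revealed 1 new [(4,3)] -> total=9
Click 3 (5,4) count=2: revealed 1 new [(5,4)] -> total=10
Click 4 (1,5) count=1: revealed 1 new [(1,5)] -> total=11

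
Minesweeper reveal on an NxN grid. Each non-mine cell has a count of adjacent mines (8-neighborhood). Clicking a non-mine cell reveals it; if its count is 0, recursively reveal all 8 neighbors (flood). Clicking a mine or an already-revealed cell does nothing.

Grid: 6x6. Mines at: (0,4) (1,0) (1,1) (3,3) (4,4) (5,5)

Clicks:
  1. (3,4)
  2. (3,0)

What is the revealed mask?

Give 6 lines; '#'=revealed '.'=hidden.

Answer: ......
......
###...
###.#.
####..
####..

Derivation:
Click 1 (3,4) count=2: revealed 1 new [(3,4)] -> total=1
Click 2 (3,0) count=0: revealed 14 new [(2,0) (2,1) (2,2) (3,0) (3,1) (3,2) (4,0) (4,1) (4,2) (4,3) (5,0) (5,1) (5,2) (5,3)] -> total=15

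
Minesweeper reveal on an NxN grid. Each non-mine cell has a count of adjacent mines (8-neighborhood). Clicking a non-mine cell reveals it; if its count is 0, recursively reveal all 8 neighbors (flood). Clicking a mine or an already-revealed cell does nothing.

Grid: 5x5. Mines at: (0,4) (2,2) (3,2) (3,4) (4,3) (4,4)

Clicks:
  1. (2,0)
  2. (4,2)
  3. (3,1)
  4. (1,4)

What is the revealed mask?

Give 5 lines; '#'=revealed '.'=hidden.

Answer: ####.
#####
##...
##...
###..

Derivation:
Click 1 (2,0) count=0: revealed 14 new [(0,0) (0,1) (0,2) (0,3) (1,0) (1,1) (1,2) (1,3) (2,0) (2,1) (3,0) (3,1) (4,0) (4,1)] -> total=14
Click 2 (4,2) count=2: revealed 1 new [(4,2)] -> total=15
Click 3 (3,1) count=2: revealed 0 new [(none)] -> total=15
Click 4 (1,4) count=1: revealed 1 new [(1,4)] -> total=16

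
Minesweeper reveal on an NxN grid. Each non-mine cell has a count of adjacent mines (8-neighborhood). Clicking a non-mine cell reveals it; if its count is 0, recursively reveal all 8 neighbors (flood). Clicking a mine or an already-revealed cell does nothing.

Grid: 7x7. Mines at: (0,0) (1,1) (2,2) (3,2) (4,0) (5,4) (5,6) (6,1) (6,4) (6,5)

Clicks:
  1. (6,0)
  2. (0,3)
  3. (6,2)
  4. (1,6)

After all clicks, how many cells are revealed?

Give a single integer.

Answer: 24

Derivation:
Click 1 (6,0) count=1: revealed 1 new [(6,0)] -> total=1
Click 2 (0,3) count=0: revealed 22 new [(0,2) (0,3) (0,4) (0,5) (0,6) (1,2) (1,3) (1,4) (1,5) (1,6) (2,3) (2,4) (2,5) (2,6) (3,3) (3,4) (3,5) (3,6) (4,3) (4,4) (4,5) (4,6)] -> total=23
Click 3 (6,2) count=1: revealed 1 new [(6,2)] -> total=24
Click 4 (1,6) count=0: revealed 0 new [(none)] -> total=24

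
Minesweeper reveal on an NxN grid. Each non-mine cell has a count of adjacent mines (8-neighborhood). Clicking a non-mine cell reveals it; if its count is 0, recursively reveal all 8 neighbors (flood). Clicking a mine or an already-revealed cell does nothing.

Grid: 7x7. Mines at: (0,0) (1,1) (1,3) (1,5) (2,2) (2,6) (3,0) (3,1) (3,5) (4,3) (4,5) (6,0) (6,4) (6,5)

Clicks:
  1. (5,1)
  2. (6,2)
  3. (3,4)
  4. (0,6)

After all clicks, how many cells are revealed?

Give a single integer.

Click 1 (5,1) count=1: revealed 1 new [(5,1)] -> total=1
Click 2 (6,2) count=0: revealed 5 new [(5,2) (5,3) (6,1) (6,2) (6,3)] -> total=6
Click 3 (3,4) count=3: revealed 1 new [(3,4)] -> total=7
Click 4 (0,6) count=1: revealed 1 new [(0,6)] -> total=8

Answer: 8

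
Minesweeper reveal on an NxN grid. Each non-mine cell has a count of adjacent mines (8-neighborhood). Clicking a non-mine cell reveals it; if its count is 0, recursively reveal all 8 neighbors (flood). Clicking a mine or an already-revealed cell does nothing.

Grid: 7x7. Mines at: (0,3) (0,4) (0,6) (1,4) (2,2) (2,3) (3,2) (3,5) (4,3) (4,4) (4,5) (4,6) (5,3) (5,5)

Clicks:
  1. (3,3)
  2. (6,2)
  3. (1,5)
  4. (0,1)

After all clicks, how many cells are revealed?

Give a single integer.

Click 1 (3,3) count=5: revealed 1 new [(3,3)] -> total=1
Click 2 (6,2) count=1: revealed 1 new [(6,2)] -> total=2
Click 3 (1,5) count=3: revealed 1 new [(1,5)] -> total=3
Click 4 (0,1) count=0: revealed 18 new [(0,0) (0,1) (0,2) (1,0) (1,1) (1,2) (2,0) (2,1) (3,0) (3,1) (4,0) (4,1) (4,2) (5,0) (5,1) (5,2) (6,0) (6,1)] -> total=21

Answer: 21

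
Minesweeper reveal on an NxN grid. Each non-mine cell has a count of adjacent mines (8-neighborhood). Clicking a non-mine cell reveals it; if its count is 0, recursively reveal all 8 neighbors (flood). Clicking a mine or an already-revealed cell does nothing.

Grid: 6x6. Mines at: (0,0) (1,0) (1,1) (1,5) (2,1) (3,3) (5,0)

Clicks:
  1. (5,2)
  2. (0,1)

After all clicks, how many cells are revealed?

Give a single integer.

Answer: 15

Derivation:
Click 1 (5,2) count=0: revealed 14 new [(2,4) (2,5) (3,4) (3,5) (4,1) (4,2) (4,3) (4,4) (4,5) (5,1) (5,2) (5,3) (5,4) (5,5)] -> total=14
Click 2 (0,1) count=3: revealed 1 new [(0,1)] -> total=15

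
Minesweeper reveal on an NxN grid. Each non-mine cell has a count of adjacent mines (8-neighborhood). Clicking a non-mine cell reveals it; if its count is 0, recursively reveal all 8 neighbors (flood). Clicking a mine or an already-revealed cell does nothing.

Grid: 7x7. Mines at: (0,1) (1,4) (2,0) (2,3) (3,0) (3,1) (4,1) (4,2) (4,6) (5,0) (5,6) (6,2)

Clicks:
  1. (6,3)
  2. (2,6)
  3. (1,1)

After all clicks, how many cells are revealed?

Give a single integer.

Click 1 (6,3) count=1: revealed 1 new [(6,3)] -> total=1
Click 2 (2,6) count=0: revealed 8 new [(0,5) (0,6) (1,5) (1,6) (2,5) (2,6) (3,5) (3,6)] -> total=9
Click 3 (1,1) count=2: revealed 1 new [(1,1)] -> total=10

Answer: 10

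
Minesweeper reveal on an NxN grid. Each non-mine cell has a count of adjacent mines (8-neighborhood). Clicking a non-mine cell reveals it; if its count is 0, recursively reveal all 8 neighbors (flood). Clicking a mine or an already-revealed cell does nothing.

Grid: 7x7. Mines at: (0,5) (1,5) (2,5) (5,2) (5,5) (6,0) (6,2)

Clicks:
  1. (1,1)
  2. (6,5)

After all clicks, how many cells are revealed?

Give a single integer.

Click 1 (1,1) count=0: revealed 27 new [(0,0) (0,1) (0,2) (0,3) (0,4) (1,0) (1,1) (1,2) (1,3) (1,4) (2,0) (2,1) (2,2) (2,3) (2,4) (3,0) (3,1) (3,2) (3,3) (3,4) (4,0) (4,1) (4,2) (4,3) (4,4) (5,0) (5,1)] -> total=27
Click 2 (6,5) count=1: revealed 1 new [(6,5)] -> total=28

Answer: 28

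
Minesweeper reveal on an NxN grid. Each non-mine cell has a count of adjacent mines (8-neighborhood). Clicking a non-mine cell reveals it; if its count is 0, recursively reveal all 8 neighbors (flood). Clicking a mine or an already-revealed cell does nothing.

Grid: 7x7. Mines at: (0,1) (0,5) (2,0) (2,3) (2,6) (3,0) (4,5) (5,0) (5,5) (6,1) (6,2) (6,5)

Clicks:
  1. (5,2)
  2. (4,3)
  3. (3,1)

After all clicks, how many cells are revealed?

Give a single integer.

Click 1 (5,2) count=2: revealed 1 new [(5,2)] -> total=1
Click 2 (4,3) count=0: revealed 11 new [(3,1) (3,2) (3,3) (3,4) (4,1) (4,2) (4,3) (4,4) (5,1) (5,3) (5,4)] -> total=12
Click 3 (3,1) count=2: revealed 0 new [(none)] -> total=12

Answer: 12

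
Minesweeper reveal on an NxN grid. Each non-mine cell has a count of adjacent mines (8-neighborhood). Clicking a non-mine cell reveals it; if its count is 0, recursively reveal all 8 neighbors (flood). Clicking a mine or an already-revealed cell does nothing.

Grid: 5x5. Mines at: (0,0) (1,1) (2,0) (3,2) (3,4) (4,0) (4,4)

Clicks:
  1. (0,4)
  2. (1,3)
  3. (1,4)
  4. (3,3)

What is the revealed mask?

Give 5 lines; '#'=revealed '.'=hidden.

Answer: ..###
..###
..###
...#.
.....

Derivation:
Click 1 (0,4) count=0: revealed 9 new [(0,2) (0,3) (0,4) (1,2) (1,3) (1,4) (2,2) (2,3) (2,4)] -> total=9
Click 2 (1,3) count=0: revealed 0 new [(none)] -> total=9
Click 3 (1,4) count=0: revealed 0 new [(none)] -> total=9
Click 4 (3,3) count=3: revealed 1 new [(3,3)] -> total=10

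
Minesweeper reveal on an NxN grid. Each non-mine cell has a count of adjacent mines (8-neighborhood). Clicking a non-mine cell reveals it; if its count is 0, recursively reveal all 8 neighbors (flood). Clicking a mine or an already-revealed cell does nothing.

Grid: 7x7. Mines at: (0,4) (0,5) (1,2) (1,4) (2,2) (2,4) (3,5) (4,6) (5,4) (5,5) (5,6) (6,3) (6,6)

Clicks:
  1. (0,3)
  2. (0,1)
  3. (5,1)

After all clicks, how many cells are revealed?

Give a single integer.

Answer: 22

Derivation:
Click 1 (0,3) count=3: revealed 1 new [(0,3)] -> total=1
Click 2 (0,1) count=1: revealed 1 new [(0,1)] -> total=2
Click 3 (5,1) count=0: revealed 20 new [(0,0) (1,0) (1,1) (2,0) (2,1) (3,0) (3,1) (3,2) (3,3) (4,0) (4,1) (4,2) (4,3) (5,0) (5,1) (5,2) (5,3) (6,0) (6,1) (6,2)] -> total=22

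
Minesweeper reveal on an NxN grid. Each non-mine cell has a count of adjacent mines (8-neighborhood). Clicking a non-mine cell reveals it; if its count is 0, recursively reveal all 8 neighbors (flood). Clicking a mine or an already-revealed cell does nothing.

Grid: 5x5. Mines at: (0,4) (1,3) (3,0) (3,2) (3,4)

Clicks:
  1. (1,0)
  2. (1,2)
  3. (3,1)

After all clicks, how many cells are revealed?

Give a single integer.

Click 1 (1,0) count=0: revealed 9 new [(0,0) (0,1) (0,2) (1,0) (1,1) (1,2) (2,0) (2,1) (2,2)] -> total=9
Click 2 (1,2) count=1: revealed 0 new [(none)] -> total=9
Click 3 (3,1) count=2: revealed 1 new [(3,1)] -> total=10

Answer: 10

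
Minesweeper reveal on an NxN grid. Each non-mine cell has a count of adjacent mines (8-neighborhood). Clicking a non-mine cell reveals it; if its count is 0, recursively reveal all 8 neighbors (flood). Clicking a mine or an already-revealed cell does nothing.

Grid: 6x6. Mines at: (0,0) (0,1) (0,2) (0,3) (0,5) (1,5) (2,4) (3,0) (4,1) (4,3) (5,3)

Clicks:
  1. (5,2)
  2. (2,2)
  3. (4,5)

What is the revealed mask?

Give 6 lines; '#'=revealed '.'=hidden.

Click 1 (5,2) count=3: revealed 1 new [(5,2)] -> total=1
Click 2 (2,2) count=0: revealed 9 new [(1,1) (1,2) (1,3) (2,1) (2,2) (2,3) (3,1) (3,2) (3,3)] -> total=10
Click 3 (4,5) count=0: revealed 6 new [(3,4) (3,5) (4,4) (4,5) (5,4) (5,5)] -> total=16

Answer: ......
.###..
.###..
.#####
....##
..#.##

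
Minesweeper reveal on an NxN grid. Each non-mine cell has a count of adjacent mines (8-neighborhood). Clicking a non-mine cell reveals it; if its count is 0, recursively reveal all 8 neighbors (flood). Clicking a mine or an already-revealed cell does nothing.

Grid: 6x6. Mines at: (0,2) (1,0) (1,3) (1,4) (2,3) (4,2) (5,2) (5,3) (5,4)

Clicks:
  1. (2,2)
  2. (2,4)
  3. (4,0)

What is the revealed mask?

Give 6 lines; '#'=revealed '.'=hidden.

Click 1 (2,2) count=2: revealed 1 new [(2,2)] -> total=1
Click 2 (2,4) count=3: revealed 1 new [(2,4)] -> total=2
Click 3 (4,0) count=0: revealed 8 new [(2,0) (2,1) (3,0) (3,1) (4,0) (4,1) (5,0) (5,1)] -> total=10

Answer: ......
......
###.#.
##....
##....
##....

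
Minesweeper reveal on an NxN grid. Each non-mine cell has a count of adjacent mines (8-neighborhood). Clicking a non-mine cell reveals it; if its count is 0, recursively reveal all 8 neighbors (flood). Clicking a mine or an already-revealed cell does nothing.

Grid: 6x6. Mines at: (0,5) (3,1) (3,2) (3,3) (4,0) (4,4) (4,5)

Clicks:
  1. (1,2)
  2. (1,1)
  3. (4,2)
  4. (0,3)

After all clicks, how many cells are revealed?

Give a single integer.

Answer: 16

Derivation:
Click 1 (1,2) count=0: revealed 15 new [(0,0) (0,1) (0,2) (0,3) (0,4) (1,0) (1,1) (1,2) (1,3) (1,4) (2,0) (2,1) (2,2) (2,3) (2,4)] -> total=15
Click 2 (1,1) count=0: revealed 0 new [(none)] -> total=15
Click 3 (4,2) count=3: revealed 1 new [(4,2)] -> total=16
Click 4 (0,3) count=0: revealed 0 new [(none)] -> total=16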